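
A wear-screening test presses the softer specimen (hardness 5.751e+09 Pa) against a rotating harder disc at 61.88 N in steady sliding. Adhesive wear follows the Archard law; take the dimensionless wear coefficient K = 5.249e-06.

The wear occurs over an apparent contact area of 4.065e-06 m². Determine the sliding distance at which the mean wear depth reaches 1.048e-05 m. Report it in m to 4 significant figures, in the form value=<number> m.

Every step keeps full precision — intermediates are shown rounded, and rounded once at the end: four significant digits.
Expressed in SI base units: W = 61.88 N, H = 5.751e+09 Pa, K = 5.249e-06.
Wearable volume V_lim = h_lim·A = 1.048e-05 · 4.065e-06 = 4.260e-11 m³.
Inverting, life L = V_lim·H/(K·W) = 4.260e-11 · 5.751e+09 / (5.249e-06 · 61.88) = 754.3 m.

value=754.3 m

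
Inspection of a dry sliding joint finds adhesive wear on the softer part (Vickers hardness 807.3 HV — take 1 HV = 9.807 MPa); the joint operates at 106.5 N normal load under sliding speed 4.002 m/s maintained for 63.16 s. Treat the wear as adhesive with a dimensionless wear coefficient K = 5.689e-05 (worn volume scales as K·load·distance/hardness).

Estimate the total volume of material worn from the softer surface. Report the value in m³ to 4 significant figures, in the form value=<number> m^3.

Each operation keeps full float precision, and displayed values are rounded. Rounded once at the end: four significant figures.
The distance L = v·t = 4.002 m/s × 63.16 s = 252.8 m.
Hardness H = 807.3 HV × 9.807 MPa/HV = 7917 MPa = 7.917e+09 Pa.
Collected in SI base units: W = 106.5 N, H = 7.917e+09 Pa, K = 5.689e-05.
Worn volume V = K·W·L/H = 5.689e-05 · 106.5 · 252.8 / 7.917e+09 = 1.934e-10 m³.

value=1.934e-10 m^3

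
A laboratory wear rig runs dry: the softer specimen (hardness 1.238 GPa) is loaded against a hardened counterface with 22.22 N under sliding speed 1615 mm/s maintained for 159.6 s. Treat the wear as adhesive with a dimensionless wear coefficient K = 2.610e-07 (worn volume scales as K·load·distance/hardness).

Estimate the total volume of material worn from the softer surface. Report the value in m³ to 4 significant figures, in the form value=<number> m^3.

Intermediate values are printed rounded — the computation carries exact precision — rounded once at the end: four significant figures.
Convert: Sliding speed v = 1615 mm/s = 1.615 m/s. Path length L = v·t = 1.615 m/s × 159.6 s = 257.8 m.
Convert: Hardness H = 1.238 GPa = 1.238e+09 Pa.
In SI base units: W = 22.22 N, H = 1.238e+09 Pa, K = 2.610e-07.
Apply Archard: V = K·W·L/H = 2.610e-07 · 22.22 · 257.8 / 1.238e+09 = 1.207e-12 m³.

value=1.207e-12 m^3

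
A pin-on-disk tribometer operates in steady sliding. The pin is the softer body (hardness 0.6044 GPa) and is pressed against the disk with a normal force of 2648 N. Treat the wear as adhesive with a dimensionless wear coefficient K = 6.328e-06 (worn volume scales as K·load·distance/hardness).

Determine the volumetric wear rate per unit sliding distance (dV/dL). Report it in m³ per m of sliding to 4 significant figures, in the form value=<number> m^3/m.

All arithmetic keeps exact precision. Quoted intermediates are rounded; one final rounding: 4 significant digits.
Convert: Hardness H = 0.6044 GPa = 6.044e+08 Pa.
In SI base units, W = 2648 N, H = 6.044e+08 Pa, K = 6.328e-06.
Rate of wear dV/dL = K·W/H (independent of L): 6.328e-06 · 2648 / 6.044e+08 = 2.772e-11 m³/m.

value=2.772e-11 m^3/m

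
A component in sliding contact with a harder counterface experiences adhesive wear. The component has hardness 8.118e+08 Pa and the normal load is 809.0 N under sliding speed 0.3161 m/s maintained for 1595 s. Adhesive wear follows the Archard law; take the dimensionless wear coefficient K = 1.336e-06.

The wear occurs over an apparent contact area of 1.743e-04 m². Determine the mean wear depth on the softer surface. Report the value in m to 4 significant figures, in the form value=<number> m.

value=3.851e-06 m

Intermediates are shown rounded — the computation maintains full precision. Rounded just once: 4 significant digits.
Convert: Path length L = v·t = 0.3161 m/s × 1595 s = 504.2 m.
As SI base values: W = 809.0 N, H = 8.118e+08 Pa, K = 1.336e-06.
By Archard's law, V = K·W·L/H = 1.336e-06 · 809.0 · 504.2 / 8.118e+08 = 6.713e-10 m³.
Mean depth h = V/A = 6.713e-10 / 1.743e-04 = 3.851e-06 m.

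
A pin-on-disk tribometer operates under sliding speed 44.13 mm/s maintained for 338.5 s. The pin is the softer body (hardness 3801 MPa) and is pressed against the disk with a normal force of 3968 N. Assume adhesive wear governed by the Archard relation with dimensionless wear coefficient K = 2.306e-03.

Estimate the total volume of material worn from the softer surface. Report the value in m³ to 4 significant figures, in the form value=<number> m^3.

value=3.596e-08 m^3

Intermediates are printed rounded — all working math maintains full float precision; rounded just once to 4 significant digits.
Sliding speed v = 44.13 mm/s = 0.04413 m/s. Distance covered L = v·t = 0.04413 m/s × 338.5 s = 14.94 m.
Hardness H = 3801 MPa = 3.801e+09 Pa.
Expressed in SI base units: W = 3968 N, H = 3.801e+09 Pa, K = 2.306e-03.
Wear volume V = K·W·L/H = 2.306e-03 · 3968 · 14.94 / 3.801e+09 = 3.596e-08 m³.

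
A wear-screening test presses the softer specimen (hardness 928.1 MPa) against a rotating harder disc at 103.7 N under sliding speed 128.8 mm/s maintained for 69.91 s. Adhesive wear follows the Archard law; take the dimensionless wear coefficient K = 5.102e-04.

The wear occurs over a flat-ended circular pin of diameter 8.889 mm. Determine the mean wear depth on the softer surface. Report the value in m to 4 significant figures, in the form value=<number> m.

value=8.271e-06 m

All arithmetic keeps full float precision — intermediate values are printed rounded. Rounded once at the end: four significant figures.
Sliding speed v = 128.8 mm/s = 0.1288 m/s. Total distance L = v·t = 0.1288 m/s × 69.91 s = 9.004 m.
Hardness H = 928.1 MPa = 9.281e+08 Pa.
Pin diameter d = 8.889 mm = 0.008889 m. Contact area A = π·d²/4 = π·(0.008889 m)²/4 = 6.206e-05 m².
Working in SI base units: W = 103.7 N, H = 9.281e+08 Pa, K = 5.102e-04.
Archard volume V = K·W·L/H = 5.102e-04 · 103.7 · 9.004 / 9.281e+08 = 5.133e-10 m³.
Depth h = V/A = 5.133e-10 / 6.206e-05 = 8.271e-06 m.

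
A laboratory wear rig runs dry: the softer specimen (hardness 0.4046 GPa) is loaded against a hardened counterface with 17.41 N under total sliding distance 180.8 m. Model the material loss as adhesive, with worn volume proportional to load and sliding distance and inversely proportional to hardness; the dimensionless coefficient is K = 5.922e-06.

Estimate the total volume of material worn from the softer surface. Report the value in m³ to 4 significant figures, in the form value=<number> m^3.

value=4.607e-11 m^3

Each operation keeps exact precision; intermediates appear rounded — one last rounding: four significant figures.
Hardness H = 0.4046 GPa = 4.046e+08 Pa.
Expressed in SI base units: W = 17.41 N, H = 4.046e+08 Pa, K = 5.922e-06.
Apply Archard: V = K·W·L/H = 5.922e-06 · 17.41 · 180.8 / 4.046e+08 = 4.607e-11 m³.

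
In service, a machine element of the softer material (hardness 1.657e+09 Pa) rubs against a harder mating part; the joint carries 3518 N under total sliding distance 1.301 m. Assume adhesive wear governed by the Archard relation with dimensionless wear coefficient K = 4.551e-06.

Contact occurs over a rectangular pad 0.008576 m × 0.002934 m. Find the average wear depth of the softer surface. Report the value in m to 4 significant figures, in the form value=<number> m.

All working math carries exact precision; the intermediates are shown rounded — rounded just once, at 4 significant figures.
Contact area A = 0.008576 m × 0.002934 m = 2.516e-05 m².
In SI base units, W = 3518 N, H = 1.657e+09 Pa, K = 4.551e-06.
Wear volume V = K·W·L/H = 4.551e-06 · 3518 · 1.301 / 1.657e+09 = 1.257e-11 m³.
Mean depth h = V/A = 1.257e-11 / 2.516e-05 = 4.996e-07 m.

value=4.996e-07 m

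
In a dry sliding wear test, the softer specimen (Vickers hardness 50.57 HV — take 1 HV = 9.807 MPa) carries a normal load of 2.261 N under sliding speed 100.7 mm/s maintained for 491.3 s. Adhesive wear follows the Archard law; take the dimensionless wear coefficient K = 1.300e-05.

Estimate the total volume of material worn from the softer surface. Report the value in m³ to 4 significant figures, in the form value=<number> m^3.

Intermediate values appear rounded, and the algebra holds full float precision; rounded just once to four significant digits.
Convert: Sliding speed v = 100.7 mm/s = 0.1007 m/s. Total distance L = v·t = 0.1007 m/s × 491.3 s = 49.47 m.
Convert: Hardness H = 50.57 HV × 9.807 MPa/HV = 495.9 MPa = 4.959e+08 Pa.
In SI base units, W = 2.261 N, H = 4.959e+08 Pa, K = 1.300e-05.
Archard relation: V = K·W·L/H = 1.300e-05 · 2.261 · 49.47 / 4.959e+08 = 2.932e-12 m³.

value=2.932e-12 m^3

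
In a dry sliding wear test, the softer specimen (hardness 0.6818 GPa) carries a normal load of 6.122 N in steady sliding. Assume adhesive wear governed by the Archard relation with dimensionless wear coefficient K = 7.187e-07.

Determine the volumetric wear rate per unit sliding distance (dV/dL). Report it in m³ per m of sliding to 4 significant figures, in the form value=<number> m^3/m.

Every step runs at exact precision. Quoted intermediates are rounded, and a lone final rounding to four significant digits.
Hardness H = 0.6818 GPa = 6.818e+08 Pa.
Restated in SI base units: W = 6.122 N, H = 6.818e+08 Pa, K = 7.187e-07.
Wear rate dV/dL = K·W/H, per unit distance: 7.187e-07 · 6.122 / 6.818e+08 = 6.453e-15 m³/m.

value=6.453e-15 m^3/m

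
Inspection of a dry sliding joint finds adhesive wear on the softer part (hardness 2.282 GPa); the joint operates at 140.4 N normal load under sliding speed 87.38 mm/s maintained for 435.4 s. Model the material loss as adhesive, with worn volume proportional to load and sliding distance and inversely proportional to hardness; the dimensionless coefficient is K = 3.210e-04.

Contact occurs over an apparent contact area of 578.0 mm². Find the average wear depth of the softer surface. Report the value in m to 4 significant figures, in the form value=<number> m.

All arithmetic holds exact precision — shown intermediates are rounded. Rounded just once to 4 significant digits.
Convert: Sliding speed v = 87.38 mm/s = 0.08738 m/s. Distance L = v·t = 0.08738 m/s × 435.4 s = 38.05 m.
Convert: Hardness H = 2.282 GPa = 2.282e+09 Pa.
Convert: Contact area A = 578.0 mm² = 5.780e-04 m².
SI base units throughout: W = 140.4 N, H = 2.282e+09 Pa, K = 3.210e-04.
Archard volume V = K·W·L/H = 3.210e-04 · 140.4 · 38.05 / 2.282e+09 = 7.514e-10 m³.
Depth of wear h = V/A = 7.514e-10 / 5.780e-04 = 1.300e-06 m.

value=1.300e-06 m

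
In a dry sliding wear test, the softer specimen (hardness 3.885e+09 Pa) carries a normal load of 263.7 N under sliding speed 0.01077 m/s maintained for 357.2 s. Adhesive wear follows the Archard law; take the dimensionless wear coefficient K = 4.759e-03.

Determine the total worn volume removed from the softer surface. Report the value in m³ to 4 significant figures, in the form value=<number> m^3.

All working math carries full precision. Printed values are rounded, and a lone final rounding: four significant figures.
Total distance L = v·t = 0.01077 m/s × 357.2 s = 3.847 m.
Collected in SI base units: W = 263.7 N, H = 3.885e+09 Pa, K = 4.759e-03.
The Archard volume V = K·W·L/H = 4.759e-03 · 263.7 · 3.847 / 3.885e+09 = 1.243e-09 m³.

value=1.243e-09 m^3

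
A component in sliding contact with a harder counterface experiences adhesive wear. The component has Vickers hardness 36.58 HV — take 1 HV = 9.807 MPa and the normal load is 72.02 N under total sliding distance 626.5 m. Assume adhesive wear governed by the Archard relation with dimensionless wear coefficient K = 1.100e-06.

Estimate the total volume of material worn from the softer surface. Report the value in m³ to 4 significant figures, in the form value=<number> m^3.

Quoted intermediates are rounded, and all working math maintains full float precision, and a single final rounding, at four significant figures.
Hardness H = 36.58 HV × 9.807 MPa/HV = 358.7 MPa = 3.587e+08 Pa.
Working in SI base units: W = 72.02 N, H = 3.587e+08 Pa, K = 1.100e-06.
Archard volume V = K·W·L/H = 1.100e-06 · 72.02 · 626.5 / 3.587e+08 = 1.384e-10 m³.

value=1.384e-10 m^3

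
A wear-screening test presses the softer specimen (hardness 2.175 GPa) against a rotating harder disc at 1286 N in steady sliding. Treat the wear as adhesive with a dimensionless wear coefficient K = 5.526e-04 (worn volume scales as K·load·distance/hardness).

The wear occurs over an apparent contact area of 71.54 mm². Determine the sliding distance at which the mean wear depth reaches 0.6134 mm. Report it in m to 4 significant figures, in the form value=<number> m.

Printed values are rounded; all working math runs at full precision, and rounded just once, at 4 significant digits.
Hardness H = 2.175 GPa = 2.175e+09 Pa.
Contact area A = 71.54 mm² = 7.154e-05 m².
Depth limit h_lim = 0.6134 mm = 6.134e-04 m.
In SI base units, W = 1286 N, H = 2.175e+09 Pa, K = 5.526e-04.
Allowed volume V_lim = h_lim·A = 6.134e-04 · 7.154e-05 = 4.388e-08 m³.
Inverting, life L = V_lim·H/(K·W) = 4.388e-08 · 2.175e+09 / (5.526e-04 · 1286) = 134.3 m.

value=134.3 m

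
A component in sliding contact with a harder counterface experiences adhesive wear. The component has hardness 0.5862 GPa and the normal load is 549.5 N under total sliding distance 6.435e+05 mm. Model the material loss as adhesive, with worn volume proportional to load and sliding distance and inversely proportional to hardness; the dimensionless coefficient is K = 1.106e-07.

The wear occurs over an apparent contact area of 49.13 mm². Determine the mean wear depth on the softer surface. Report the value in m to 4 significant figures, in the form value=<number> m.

Printed values are rounded. All arithmetic maintains full float precision; a lone final rounding to four significant digits.
Convert: The distance L = 6.435e+05 mm = 643.5 m.
Convert: Hardness H = 0.5862 GPa = 5.862e+08 Pa.
Convert: Contact area A = 49.13 mm² = 4.913e-05 m².
SI base units throughout: W = 549.5 N, H = 5.862e+08 Pa, K = 1.106e-07.
Worn volume V = K·W·L/H = 1.106e-07 · 549.5 · 643.5 / 5.862e+08 = 6.672e-11 m³.
Depth of wear h = V/A = 6.672e-11 / 4.913e-05 = 1.358e-06 m.

value=1.358e-06 m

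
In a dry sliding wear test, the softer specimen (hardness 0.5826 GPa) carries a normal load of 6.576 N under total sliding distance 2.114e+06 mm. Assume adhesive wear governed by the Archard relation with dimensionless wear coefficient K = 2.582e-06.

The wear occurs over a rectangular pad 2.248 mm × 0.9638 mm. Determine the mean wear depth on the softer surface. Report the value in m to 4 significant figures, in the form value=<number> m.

value=2.844e-05 m

The intermediates are printed rounded — all working math keeps exact precision — one final rounding, at 4 significant figures.
Convert: Distance covered L = 2.114e+06 mm = 2114 m.
Convert: Hardness H = 0.5826 GPa = 5.826e+08 Pa.
Convert: Pad sides 2.248 mm × 0.9638 mm = 2.248e-03 m × 9.638e-04 m. Contact area A = 2.248e-03 m × 9.638e-04 m = 2.167e-06 m².
SI base units throughout: W = 6.576 N, H = 5.826e+08 Pa, K = 2.582e-06.
Archard volume V = K·W·L/H = 2.582e-06 · 6.576 · 2114 / 5.826e+08 = 6.161e-11 m³.
Depth h = V/A = 6.161e-11 / 2.167e-06 = 2.844e-05 m.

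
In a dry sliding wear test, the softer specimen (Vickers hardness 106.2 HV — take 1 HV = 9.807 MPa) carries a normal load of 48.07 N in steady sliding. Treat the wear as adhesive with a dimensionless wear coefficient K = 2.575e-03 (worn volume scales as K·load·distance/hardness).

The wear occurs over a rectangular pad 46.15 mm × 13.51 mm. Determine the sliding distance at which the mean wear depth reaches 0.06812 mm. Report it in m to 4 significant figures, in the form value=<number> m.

value=357.4 m

Displayed values are rounded; all arithmetic keeps full precision, and rounded once at the end, at 4 significant figures.
Convert: Hardness H = 106.2 HV × 9.807 MPa/HV = 1042 MPa = 1.042e+09 Pa.
Convert: Pad sides 46.15 mm × 13.51 mm = 0.04615 m × 0.01351 m. Contact area A = 0.04615 m × 0.01351 m = 6.235e-04 m².
Convert: Depth limit h_lim = 0.06812 mm = 6.812e-05 m.
Restated in SI base units: W = 48.07 N, H = 1.042e+09 Pa, K = 2.575e-03.
Permissible volume V_lim = h_lim·A = 6.812e-05 · 6.235e-04 = 4.247e-08 m³.
Thus life L = V_lim·H/(K·W) = 4.247e-08 · 1.042e+09 / (2.575e-03 · 48.07) = 357.4 m.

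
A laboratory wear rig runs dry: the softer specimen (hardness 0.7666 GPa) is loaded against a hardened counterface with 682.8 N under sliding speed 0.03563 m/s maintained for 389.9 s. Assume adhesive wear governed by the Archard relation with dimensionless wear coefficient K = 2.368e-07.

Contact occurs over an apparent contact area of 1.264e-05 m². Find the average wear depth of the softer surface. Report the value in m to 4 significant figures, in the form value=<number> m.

Intermediates are shown rounded — each operation maintains full float precision; a single final rounding, at 4 significant digits.
The distance L = v·t = 0.03563 m/s × 389.9 s = 13.89 m.
Hardness H = 0.7666 GPa = 7.666e+08 Pa.
In SI base units: W = 682.8 N, H = 7.666e+08 Pa, K = 2.368e-07.
By Archard's law, V = K·W·L/H = 2.368e-07 · 682.8 · 13.89 / 7.666e+08 = 2.930e-12 m³.
Average depth h = V/A = 2.930e-12 / 1.264e-05 = 2.318e-07 m.

value=2.318e-07 m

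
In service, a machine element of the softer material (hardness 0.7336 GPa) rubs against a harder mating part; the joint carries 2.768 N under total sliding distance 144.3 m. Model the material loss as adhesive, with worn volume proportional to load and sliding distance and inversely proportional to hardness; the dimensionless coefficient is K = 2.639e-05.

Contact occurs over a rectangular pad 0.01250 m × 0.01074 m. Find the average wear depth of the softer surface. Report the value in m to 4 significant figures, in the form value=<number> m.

Intermediates are printed rounded; the computation maintains exact precision; rounded just once, at 4 significant figures.
Hardness H = 0.7336 GPa = 7.336e+08 Pa.
Contact area A = 0.01250 m × 0.01074 m = 1.343e-04 m².
In SI base units, W = 2.768 N, H = 7.336e+08 Pa, K = 2.639e-05.
The Archard volume V = K·W·L/H = 2.639e-05 · 2.768 · 144.3 / 7.336e+08 = 1.437e-11 m³.
Mean depth h = V/A = 1.437e-11 / 1.343e-04 = 1.070e-07 m.

value=1.070e-07 m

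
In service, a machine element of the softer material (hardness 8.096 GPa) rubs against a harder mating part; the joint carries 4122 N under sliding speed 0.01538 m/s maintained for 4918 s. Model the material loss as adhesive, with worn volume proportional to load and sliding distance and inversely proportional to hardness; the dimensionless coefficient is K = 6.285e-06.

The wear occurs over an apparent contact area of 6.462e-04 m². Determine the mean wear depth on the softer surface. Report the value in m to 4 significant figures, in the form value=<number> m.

value=3.746e-07 m

Every step maintains exact precision. The intermediates are displayed rounded; one last rounding to four significant digits.
Convert: Path length L = v·t = 0.01538 m/s × 4918 s = 75.64 m.
Convert: Hardness H = 8.096 GPa = 8.096e+09 Pa.
Expressed in SI base units: W = 4122 N, H = 8.096e+09 Pa, K = 6.285e-06.
Worn volume V = K·W·L/H = 6.285e-06 · 4122 · 75.64 / 8.096e+09 = 2.420e-10 m³.
Depth of wear h = V/A = 2.420e-10 / 6.462e-04 = 3.746e-07 m.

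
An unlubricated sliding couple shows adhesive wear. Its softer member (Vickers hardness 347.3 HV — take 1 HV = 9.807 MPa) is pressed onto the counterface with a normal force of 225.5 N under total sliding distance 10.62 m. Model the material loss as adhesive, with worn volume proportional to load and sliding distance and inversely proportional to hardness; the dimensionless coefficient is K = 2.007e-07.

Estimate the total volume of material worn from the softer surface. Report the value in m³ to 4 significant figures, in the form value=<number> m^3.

The computation holds exact precision. The intermediates are shown rounded. Rounded just once to 4 significant figures.
Convert: Hardness H = 347.3 HV × 9.807 MPa/HV = 3406 MPa = 3.406e+09 Pa.
Working in SI base units: W = 225.5 N, H = 3.406e+09 Pa, K = 2.007e-07.
By Archard's law, V = K·W·L/H = 2.007e-07 · 225.5 · 10.62 / 3.406e+09 = 1.411e-13 m³.

value=1.411e-13 m^3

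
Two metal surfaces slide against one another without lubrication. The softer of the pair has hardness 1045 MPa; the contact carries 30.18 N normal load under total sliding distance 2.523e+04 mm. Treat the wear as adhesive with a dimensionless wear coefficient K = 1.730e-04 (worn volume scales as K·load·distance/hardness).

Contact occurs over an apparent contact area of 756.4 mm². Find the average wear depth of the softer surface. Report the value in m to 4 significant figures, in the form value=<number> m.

value=1.667e-07 m

All arithmetic keeps full float precision — displayed values are rounded. Rounded just once to 4 significant figures.
Path length L = 2.523e+04 mm = 25.23 m.
Hardness H = 1045 MPa = 1.045e+09 Pa.
Contact area A = 756.4 mm² = 7.564e-04 m².
In SI base units: W = 30.18 N, H = 1.045e+09 Pa, K = 1.730e-04.
Apply Archard: V = K·W·L/H = 1.730e-04 · 30.18 · 25.23 / 1.045e+09 = 1.261e-10 m³.
Mean wear depth h = V/A = 1.261e-10 / 7.564e-04 = 1.667e-07 m.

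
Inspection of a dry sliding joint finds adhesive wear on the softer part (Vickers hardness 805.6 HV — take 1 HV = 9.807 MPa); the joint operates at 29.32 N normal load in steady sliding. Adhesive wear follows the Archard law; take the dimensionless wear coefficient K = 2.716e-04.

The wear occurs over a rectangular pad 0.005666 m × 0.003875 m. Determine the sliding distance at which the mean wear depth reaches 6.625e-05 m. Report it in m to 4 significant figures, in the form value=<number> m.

Quoted intermediates are rounded; each operation keeps exact precision — a lone final rounding to four significant figures.
Hardness H = 805.6 HV × 9.807 MPa/HV = 7901 MPa = 7.901e+09 Pa.
Contact area A = 0.005666 m × 0.003875 m = 2.196e-05 m².
As SI base values: W = 29.32 N, H = 7.901e+09 Pa, K = 2.716e-04.
Volume at the limit: V_lim = h_lim·A = 6.625e-05 · 2.196e-05 = 1.455e-09 m³.
Life L = V_lim·H/(K·W) = 1.455e-09 · 7.901e+09 / (2.716e-04 · 29.32) = 1443 m.

value=1443 m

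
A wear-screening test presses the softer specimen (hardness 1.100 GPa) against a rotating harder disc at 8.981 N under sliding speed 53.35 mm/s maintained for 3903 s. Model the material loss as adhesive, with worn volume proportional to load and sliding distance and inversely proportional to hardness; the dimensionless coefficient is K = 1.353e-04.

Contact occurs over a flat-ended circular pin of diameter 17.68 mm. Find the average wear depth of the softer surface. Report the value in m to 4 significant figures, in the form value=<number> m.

Intermediates are printed rounded. Each operation keeps full float precision — rounded once at the end, at 4 significant digits.
Sliding speed v = 53.35 mm/s = 0.05335 m/s. Distance covered L = v·t = 0.05335 m/s × 3903 s = 208.2 m.
Hardness H = 1.100 GPa = 1.100e+09 Pa.
Pin diameter d = 17.68 mm = 0.01768 m. Contact area A = π·d²/4 = π·(0.01768 m)²/4 = 2.455e-04 m².
Restated in SI base units: W = 8.981 N, H = 1.100e+09 Pa, K = 1.353e-04.
Wear volume V = K·W·L/H = 1.353e-04 · 8.981 · 208.2 / 1.100e+09 = 2.300e-10 m³.
Mean depth h = V/A = 2.300e-10 / 2.455e-04 = 9.369e-07 m.

value=9.369e-07 m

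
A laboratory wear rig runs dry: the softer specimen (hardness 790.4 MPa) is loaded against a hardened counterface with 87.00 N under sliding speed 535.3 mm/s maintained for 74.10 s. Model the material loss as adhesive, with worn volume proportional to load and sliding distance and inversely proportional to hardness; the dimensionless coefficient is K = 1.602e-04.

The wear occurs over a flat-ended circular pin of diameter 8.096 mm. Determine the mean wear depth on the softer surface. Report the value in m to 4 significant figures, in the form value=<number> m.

The algebra holds full precision. Intermediates are printed rounded; one final rounding: four significant figures.
Convert: Sliding speed v = 535.3 mm/s = 0.5353 m/s. The distance L = v·t = 0.5353 m/s × 74.10 s = 39.67 m.
Convert: Hardness H = 790.4 MPa = 7.904e+08 Pa.
Convert: Pin diameter d = 8.096 mm = 0.008096 m. Contact area A = π·d²/4 = π·(0.008096 m)²/4 = 5.148e-05 m².
As SI base values: W = 87.00 N, H = 7.904e+08 Pa, K = 1.602e-04.
Apply Archard: V = K·W·L/H = 1.602e-04 · 87.00 · 39.67 / 7.904e+08 = 6.994e-10 m³.
Mean depth h = V/A = 6.994e-10 / 5.148e-05 = 1.359e-05 m.

value=1.359e-05 m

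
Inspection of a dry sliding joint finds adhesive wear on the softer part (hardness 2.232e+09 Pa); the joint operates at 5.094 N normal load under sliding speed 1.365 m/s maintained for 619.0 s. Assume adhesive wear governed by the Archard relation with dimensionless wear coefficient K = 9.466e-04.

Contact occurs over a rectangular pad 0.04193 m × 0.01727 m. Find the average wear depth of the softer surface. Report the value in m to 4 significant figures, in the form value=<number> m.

The computation runs at full float precision, and the intermediates appear rounded, and a single final rounding, at 4 significant figures.
The distance L = v·t = 1.365 m/s × 619.0 s = 844.9 m.
Contact area A = 0.04193 m × 0.01727 m = 7.241e-04 m².
Expressed in SI base units: W = 5.094 N, H = 2.232e+09 Pa, K = 9.466e-04.
Worn volume V = K·W·L/H = 9.466e-04 · 5.094 · 844.9 / 2.232e+09 = 1.825e-09 m³.
Mean depth h = V/A = 1.825e-09 / 7.241e-04 = 2.521e-06 m.

value=2.521e-06 m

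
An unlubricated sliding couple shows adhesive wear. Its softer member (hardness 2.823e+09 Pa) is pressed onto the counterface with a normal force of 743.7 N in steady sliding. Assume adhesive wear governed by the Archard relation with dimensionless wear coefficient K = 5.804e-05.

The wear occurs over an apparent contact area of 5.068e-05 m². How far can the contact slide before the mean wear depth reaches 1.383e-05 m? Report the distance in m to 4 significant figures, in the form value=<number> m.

value=45.84 m

Every step keeps full float precision. Printed values are rounded. Rounded just once, at four significant figures.
Expressed in SI base units: W = 743.7 N, H = 2.823e+09 Pa, K = 5.804e-05.
Volume at the limit: V_lim = h_lim·A = 1.383e-05 · 5.068e-05 = 7.009e-10 m³.
Life L = V_lim·H/(K·W) = 7.009e-10 · 2.823e+09 / (5.804e-05 · 743.7) = 45.84 m.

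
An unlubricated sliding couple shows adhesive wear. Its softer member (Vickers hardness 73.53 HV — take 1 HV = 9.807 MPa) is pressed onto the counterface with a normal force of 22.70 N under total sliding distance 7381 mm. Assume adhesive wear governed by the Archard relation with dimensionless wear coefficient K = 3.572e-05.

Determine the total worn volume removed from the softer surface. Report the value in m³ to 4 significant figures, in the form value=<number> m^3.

value=8.299e-12 m^3

Intermediates are printed rounded. All working math maintains full precision; a single final rounding to 4 significant figures.
Total distance L = 7381 mm = 7.381 m.
Hardness H = 73.53 HV × 9.807 MPa/HV = 721.1 MPa = 7.211e+08 Pa.
In SI base units: W = 22.70 N, H = 7.211e+08 Pa, K = 3.572e-05.
Archard volume V = K·W·L/H = 3.572e-05 · 22.70 · 7.381 / 7.211e+08 = 8.299e-12 m³.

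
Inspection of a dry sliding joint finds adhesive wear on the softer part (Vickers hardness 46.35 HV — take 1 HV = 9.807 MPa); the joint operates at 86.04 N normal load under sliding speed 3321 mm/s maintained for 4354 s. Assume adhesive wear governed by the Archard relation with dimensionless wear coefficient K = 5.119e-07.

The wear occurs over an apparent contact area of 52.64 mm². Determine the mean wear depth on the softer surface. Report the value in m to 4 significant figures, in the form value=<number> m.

value=2.662e-05 m

All working math keeps full float precision; the intermediates appear rounded — rounded just once, at four significant digits.
Sliding speed v = 3321 mm/s = 3.321 m/s. The distance L = v·t = 3.321 m/s × 4354 s = 1.446e+04 m.
Hardness H = 46.35 HV × 9.807 MPa/HV = 454.6 MPa = 4.546e+08 Pa.
Contact area A = 52.64 mm² = 5.264e-05 m².
In SI base units: W = 86.04 N, H = 4.546e+08 Pa, K = 5.119e-07.
Archard relation: V = K·W·L/H = 5.119e-07 · 86.04 · 1.446e+04 / 4.546e+08 = 1.401e-09 m³.
Mean wear depth h = V/A = 1.401e-09 / 5.264e-05 = 2.662e-05 m.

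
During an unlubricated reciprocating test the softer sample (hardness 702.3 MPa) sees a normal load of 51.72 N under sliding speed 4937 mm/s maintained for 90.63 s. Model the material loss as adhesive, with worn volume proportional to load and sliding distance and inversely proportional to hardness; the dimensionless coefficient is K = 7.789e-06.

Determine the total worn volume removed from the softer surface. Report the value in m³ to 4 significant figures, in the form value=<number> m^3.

Every step maintains exact precision — intermediate values are shown rounded. Rounded once at the end, at 4 significant digits.
Convert: Sliding speed v = 4937 mm/s = 4.937 m/s. Sliding distance L = v·t = 4.937 m/s × 90.63 s = 447.4 m.
Convert: Hardness H = 702.3 MPa = 7.023e+08 Pa.
Restated in SI base units: W = 51.72 N, H = 7.023e+08 Pa, K = 7.789e-06.
Wear volume V = K·W·L/H = 7.789e-06 · 51.72 · 447.4 / 7.023e+08 = 2.567e-10 m³.

value=2.567e-10 m^3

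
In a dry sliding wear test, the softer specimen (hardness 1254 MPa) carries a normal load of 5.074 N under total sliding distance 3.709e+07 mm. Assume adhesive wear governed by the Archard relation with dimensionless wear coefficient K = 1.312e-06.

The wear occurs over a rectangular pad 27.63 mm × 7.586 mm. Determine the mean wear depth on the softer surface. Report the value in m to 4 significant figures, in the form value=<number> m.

The algebra runs at full float precision; shown intermediates are rounded — a single final rounding to four significant digits.
Convert: Path length L = 3.709e+07 mm = 3.709e+04 m.
Convert: Hardness H = 1254 MPa = 1.254e+09 Pa.
Convert: Pad sides 27.63 mm × 7.586 mm = 0.02763 m × 0.007586 m. Contact area A = 0.02763 m × 0.007586 m = 2.096e-04 m².
SI base units throughout: W = 5.074 N, H = 1.254e+09 Pa, K = 1.312e-06.
Archard relation: V = K·W·L/H = 1.312e-06 · 5.074 · 3.709e+04 / 1.254e+09 = 1.969e-10 m³.
Wear depth h = V/A = 1.969e-10 / 2.096e-04 = 9.394e-07 m.

value=9.394e-07 m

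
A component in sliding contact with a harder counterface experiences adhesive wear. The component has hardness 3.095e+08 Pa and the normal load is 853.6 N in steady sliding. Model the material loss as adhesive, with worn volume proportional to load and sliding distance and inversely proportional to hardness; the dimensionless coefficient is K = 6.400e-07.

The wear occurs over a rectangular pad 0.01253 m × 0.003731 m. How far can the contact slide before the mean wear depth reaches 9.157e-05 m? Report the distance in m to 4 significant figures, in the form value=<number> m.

Every step runs at full precision, and intermediate values appear rounded, and rounded just once, at four significant digits.
Convert: Contact area A = 0.01253 m × 0.003731 m = 4.675e-05 m².
In SI base units: W = 853.6 N, H = 3.095e+08 Pa, K = 6.400e-07.
Wearable volume V_lim = h_lim·A = 9.157e-05 · 4.675e-05 = 4.281e-09 m³.
Sliding life L = V_lim·H/(K·W) = 4.281e-09 · 3.095e+08 / (6.400e-07 · 853.6) = 2425 m.

value=2425 m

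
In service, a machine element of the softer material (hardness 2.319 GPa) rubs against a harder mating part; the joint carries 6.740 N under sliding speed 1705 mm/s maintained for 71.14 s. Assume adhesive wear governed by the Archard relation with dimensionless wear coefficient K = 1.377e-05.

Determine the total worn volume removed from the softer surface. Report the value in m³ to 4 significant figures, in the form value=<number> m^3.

value=4.854e-12 m^3

The algebra maintains full float precision, and printed values are rounded — rounded just once to four significant digits.
Sliding speed v = 1705 mm/s = 1.705 m/s. Distance L = v·t = 1.705 m/s × 71.14 s = 121.3 m.
Hardness H = 2.319 GPa = 2.319e+09 Pa.
Expressed in SI base units: W = 6.740 N, H = 2.319e+09 Pa, K = 1.377e-05.
The Archard volume V = K·W·L/H = 1.377e-05 · 6.740 · 121.3 / 2.319e+09 = 4.854e-12 m³.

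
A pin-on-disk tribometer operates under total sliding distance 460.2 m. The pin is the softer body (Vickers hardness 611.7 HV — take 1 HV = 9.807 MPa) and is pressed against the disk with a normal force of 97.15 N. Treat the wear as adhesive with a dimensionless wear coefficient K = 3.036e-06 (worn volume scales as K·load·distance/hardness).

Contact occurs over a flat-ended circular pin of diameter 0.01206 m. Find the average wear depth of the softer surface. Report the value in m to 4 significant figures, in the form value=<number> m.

value=1.981e-07 m

The algebra keeps full float precision — intermediate values are printed rounded — rounded just once, at 4 significant figures.
Convert: Hardness H = 611.7 HV × 9.807 MPa/HV = 5999 MPa = 5.999e+09 Pa.
Convert: Contact area A = π·d²/4 = π·(0.01206 m)²/4 = 1.142e-04 m².
Working in SI base units: W = 97.15 N, H = 5.999e+09 Pa, K = 3.036e-06.
Archard relation: V = K·W·L/H = 3.036e-06 · 97.15 · 460.2 / 5.999e+09 = 2.263e-11 m³.
Average depth h = V/A = 2.263e-11 / 1.142e-04 = 1.981e-07 m.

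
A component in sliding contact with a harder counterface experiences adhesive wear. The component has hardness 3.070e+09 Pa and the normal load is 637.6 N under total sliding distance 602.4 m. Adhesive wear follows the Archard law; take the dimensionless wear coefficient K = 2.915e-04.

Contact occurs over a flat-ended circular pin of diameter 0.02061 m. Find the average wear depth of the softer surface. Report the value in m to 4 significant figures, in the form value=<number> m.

Quoted intermediates are rounded — each operation holds exact precision; a lone final rounding: four significant digits.
Convert: Contact area A = π·d²/4 = π·(0.02061 m)²/4 = 3.336e-04 m².
Collected in SI base units: W = 637.6 N, H = 3.070e+09 Pa, K = 2.915e-04.
Wear volume V = K·W·L/H = 2.915e-04 · 637.6 · 602.4 / 3.070e+09 = 3.647e-08 m³.
Depth h = V/A = 3.647e-08 / 3.336e-04 = 1.093e-04 m.

value=1.093e-04 m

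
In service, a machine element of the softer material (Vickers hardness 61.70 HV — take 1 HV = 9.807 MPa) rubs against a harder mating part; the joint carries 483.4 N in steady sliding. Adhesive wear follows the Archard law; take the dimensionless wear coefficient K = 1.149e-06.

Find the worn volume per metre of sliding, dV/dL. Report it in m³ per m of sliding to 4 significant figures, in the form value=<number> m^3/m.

value=9.179e-13 m^3/m

The algebra carries full float precision. Intermediate values are displayed rounded, and a lone final rounding to four significant figures.
Convert: Hardness H = 61.70 HV × 9.807 MPa/HV = 605.1 MPa = 6.051e+08 Pa.
Restated in SI base units: W = 483.4 N, H = 6.051e+08 Pa, K = 1.149e-06.
The wear rate dV/dL = K·W/H (independent of L): 1.149e-06 · 483.4 / 6.051e+08 = 9.179e-13 m³/m.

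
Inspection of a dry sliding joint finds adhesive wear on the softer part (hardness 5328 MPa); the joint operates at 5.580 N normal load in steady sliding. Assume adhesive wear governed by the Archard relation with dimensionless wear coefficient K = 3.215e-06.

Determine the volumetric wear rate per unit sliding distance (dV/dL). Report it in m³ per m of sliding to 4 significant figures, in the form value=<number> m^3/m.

value=3.367e-15 m^3/m

The computation holds exact precision; the intermediates are displayed rounded; rounded just once to 4 significant digits.
Hardness H = 5328 MPa = 5.328e+09 Pa.
Working in SI base units: W = 5.580 N, H = 5.328e+09 Pa, K = 3.215e-06.
Volumetric rate dV/dL = K·W/H, so: 3.215e-06 · 5.580 / 5.328e+09 = 3.367e-15 m³/m.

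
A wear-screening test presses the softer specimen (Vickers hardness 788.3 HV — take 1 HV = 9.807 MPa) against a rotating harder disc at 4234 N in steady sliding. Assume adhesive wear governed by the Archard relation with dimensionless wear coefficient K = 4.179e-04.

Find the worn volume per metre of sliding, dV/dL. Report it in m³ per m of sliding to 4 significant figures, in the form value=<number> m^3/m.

Intermediate values are printed rounded. Each operation holds exact precision. Rounded just once: four significant figures.
Hardness H = 788.3 HV × 9.807 MPa/HV = 7731 MPa = 7.731e+09 Pa.
SI base units throughout: W = 4234 N, H = 7.731e+09 Pa, K = 4.179e-04.
Volumetric rate dV/dL = K·W/H (independent of L): 4.179e-04 · 4234 / 7.731e+09 = 2.289e-10 m³/m.

value=2.289e-10 m^3/m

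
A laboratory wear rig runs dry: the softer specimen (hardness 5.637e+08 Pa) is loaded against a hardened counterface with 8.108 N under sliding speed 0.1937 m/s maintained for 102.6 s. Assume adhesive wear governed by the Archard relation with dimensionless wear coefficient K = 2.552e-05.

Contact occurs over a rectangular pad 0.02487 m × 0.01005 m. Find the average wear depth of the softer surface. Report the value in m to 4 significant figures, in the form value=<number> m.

value=2.919e-08 m

Intermediates are printed rounded; the algebra carries full precision, and a single final rounding: four significant digits.
Distance covered L = v·t = 0.1937 m/s × 102.6 s = 19.87 m.
Contact area A = 0.02487 m × 0.01005 m = 2.499e-04 m².
As SI base values: W = 8.108 N, H = 5.637e+08 Pa, K = 2.552e-05.
Apply Archard: V = K·W·L/H = 2.552e-05 · 8.108 · 19.87 / 5.637e+08 = 7.295e-12 m³.
Mean depth h = V/A = 7.295e-12 / 2.499e-04 = 2.919e-08 m.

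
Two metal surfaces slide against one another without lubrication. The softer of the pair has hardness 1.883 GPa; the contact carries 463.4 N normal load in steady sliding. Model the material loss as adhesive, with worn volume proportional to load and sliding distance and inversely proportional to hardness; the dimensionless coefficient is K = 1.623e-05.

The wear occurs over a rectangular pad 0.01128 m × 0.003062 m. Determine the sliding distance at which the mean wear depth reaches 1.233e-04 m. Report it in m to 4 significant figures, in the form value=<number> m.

Intermediates are shown rounded — every step keeps full float precision — one final rounding: 4 significant figures.
Convert: Hardness H = 1.883 GPa = 1.883e+09 Pa.
Convert: Contact area A = 0.01128 m × 0.003062 m = 3.454e-05 m².
SI base units throughout: W = 463.4 N, H = 1.883e+09 Pa, K = 1.623e-05.
Volume at the limit: V_lim = h_lim·A = 1.233e-04 · 3.454e-05 = 4.259e-09 m³.
Thus life L = V_lim·H/(K·W) = 4.259e-09 · 1.883e+09 / (1.623e-05 · 463.4) = 1066 m.

value=1066 m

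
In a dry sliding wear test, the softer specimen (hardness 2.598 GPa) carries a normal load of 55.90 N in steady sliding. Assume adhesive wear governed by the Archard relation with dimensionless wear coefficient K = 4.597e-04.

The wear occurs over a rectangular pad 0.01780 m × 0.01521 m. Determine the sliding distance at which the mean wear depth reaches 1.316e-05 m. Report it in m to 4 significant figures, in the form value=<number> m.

value=360.2 m

Each operation carries full precision, and quoted intermediates are rounded, and one final rounding to 4 significant figures.
Convert: Hardness H = 2.598 GPa = 2.598e+09 Pa.
Convert: Contact area A = 0.01780 m × 0.01521 m = 2.707e-04 m².
Restated in SI base units: W = 55.90 N, H = 2.598e+09 Pa, K = 4.597e-04.
Wearable volume V_lim = h_lim·A = 1.316e-05 · 2.707e-04 = 3.563e-09 m³.
Life L = V_lim·H/(K·W) = 3.563e-09 · 2.598e+09 / (4.597e-04 · 55.90) = 360.2 m.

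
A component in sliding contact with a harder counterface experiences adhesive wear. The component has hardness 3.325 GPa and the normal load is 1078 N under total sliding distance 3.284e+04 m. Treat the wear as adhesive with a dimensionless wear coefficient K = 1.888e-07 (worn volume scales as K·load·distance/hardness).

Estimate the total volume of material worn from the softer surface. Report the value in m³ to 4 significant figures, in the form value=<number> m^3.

value=2.010e-09 m^3

Intermediates are printed rounded, and all working math carries full precision — one last rounding to four significant figures.
Convert: Hardness H = 3.325 GPa = 3.325e+09 Pa.
In SI base units: W = 1078 N, H = 3.325e+09 Pa, K = 1.888e-07.
Archard volume V = K·W·L/H = 1.888e-07 · 1078 · 3.284e+04 / 3.325e+09 = 2.010e-09 m³.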